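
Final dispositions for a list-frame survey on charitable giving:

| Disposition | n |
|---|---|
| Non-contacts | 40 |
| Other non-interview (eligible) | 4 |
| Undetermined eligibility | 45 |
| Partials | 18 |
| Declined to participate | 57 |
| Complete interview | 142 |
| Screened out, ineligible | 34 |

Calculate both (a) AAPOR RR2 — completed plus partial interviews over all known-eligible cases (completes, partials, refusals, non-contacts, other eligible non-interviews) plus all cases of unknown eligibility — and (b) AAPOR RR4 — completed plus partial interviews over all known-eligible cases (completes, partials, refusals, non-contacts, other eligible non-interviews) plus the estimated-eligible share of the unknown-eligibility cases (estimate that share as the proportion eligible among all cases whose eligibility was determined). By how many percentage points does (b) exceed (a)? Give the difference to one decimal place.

Num = 142 + 18 = 160
Denominator = 142 + 18 + 57 + 40 + 4 + 45 = 306
RR2 = 160 / 306 = 0.5229
Determined eligible = 142 + 18 + 57 + 40 + 4 = 261
e = 261 / (261 + 34) = 261 / 295 = 0.8847
Eligible share of unknowns = 0.8847 × 45 = 39.81
Denominator = 261 + 39.81 = 300.81
RR4 = 160 / 300.81 = 0.5319
Difference = 53.19 − 52.29 = 0.90 percentage points

0.9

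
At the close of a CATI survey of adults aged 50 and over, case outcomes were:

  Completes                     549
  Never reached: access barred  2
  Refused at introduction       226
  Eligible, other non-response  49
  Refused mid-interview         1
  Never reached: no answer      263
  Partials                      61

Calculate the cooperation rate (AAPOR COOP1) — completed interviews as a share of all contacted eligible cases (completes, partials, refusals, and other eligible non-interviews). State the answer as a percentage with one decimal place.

Declined to participate = 226 + 1 = 227
Never reached = 263 + 2 = 265
Top: 549
Base: 549 + 61 + 227 + 49 = 886
COOP1 = 549 / 886 = 0.6196

62.0%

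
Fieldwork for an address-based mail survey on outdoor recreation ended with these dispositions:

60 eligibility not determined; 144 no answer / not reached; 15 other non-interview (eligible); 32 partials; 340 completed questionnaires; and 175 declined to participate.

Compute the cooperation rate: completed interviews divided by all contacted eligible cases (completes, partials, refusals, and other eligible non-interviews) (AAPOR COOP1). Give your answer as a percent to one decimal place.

Top = 340
Denom = 340 + 32 + 175 + 15 = 562
COOP1 = 340 / 562 = 0.6050

60.5%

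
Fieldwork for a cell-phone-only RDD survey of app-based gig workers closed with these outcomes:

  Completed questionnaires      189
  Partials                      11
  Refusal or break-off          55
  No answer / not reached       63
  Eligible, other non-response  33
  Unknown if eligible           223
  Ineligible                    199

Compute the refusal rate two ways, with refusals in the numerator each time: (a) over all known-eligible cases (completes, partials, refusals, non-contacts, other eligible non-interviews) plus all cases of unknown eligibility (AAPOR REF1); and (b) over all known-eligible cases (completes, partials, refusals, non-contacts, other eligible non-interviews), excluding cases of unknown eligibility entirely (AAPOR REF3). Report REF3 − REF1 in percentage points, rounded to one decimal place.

6.1

Top → 55
Base → 189 + 11 + 55 + 63 + 33 + 223 = 574
REF1 = 55 / 574 = 0.0958
Base → 189 + 11 + 55 + 63 + 33 = 351
REF3 = 55 / 351 = 0.1567
Difference = 15.67 − 9.58 = 6.09 percentage points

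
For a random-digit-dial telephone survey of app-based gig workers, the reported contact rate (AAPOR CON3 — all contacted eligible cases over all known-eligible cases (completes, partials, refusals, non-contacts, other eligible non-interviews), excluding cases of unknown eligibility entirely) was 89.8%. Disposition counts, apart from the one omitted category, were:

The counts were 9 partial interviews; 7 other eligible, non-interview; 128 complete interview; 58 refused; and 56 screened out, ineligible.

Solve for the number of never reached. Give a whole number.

Num: 128 + 9 + 58 + 7 = 202
CON3 = 202 / D = 0.898
D = 202 / 0.898 = 224.9
Other denominator terms total 202
never reached = 224.9 − 202 ≈ 23

23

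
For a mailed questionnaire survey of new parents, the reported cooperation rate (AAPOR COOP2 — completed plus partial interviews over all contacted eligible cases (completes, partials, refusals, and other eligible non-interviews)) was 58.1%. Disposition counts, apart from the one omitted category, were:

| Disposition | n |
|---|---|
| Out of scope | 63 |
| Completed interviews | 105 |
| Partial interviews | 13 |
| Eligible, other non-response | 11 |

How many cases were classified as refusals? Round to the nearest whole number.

Numerator = 105 + 13 = 118
COOP2 = 118 / D = 0.581
D = 118 / 0.581 = 203.1
Other denominator terms total 129
refusals = 203.1 − 129 ≈ 74

74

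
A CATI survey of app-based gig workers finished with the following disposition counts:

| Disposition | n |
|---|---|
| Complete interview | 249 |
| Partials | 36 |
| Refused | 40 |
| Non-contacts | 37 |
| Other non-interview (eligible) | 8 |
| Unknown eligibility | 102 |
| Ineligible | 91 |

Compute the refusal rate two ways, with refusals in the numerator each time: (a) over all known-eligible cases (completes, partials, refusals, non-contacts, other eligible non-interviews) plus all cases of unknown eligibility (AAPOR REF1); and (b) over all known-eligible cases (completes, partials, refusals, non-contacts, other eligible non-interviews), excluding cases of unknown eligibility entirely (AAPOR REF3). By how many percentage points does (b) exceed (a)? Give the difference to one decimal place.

Top: 40
Denominator: 249 + 36 + 40 + 37 + 8 + 102 = 472
REF1 = 40 / 472 = 0.0847
Denominator: 249 + 36 + 40 + 37 + 8 = 370
REF3 = 40 / 370 = 0.1081
Difference = 10.81 − 8.47 = 2.34 percentage points

2.3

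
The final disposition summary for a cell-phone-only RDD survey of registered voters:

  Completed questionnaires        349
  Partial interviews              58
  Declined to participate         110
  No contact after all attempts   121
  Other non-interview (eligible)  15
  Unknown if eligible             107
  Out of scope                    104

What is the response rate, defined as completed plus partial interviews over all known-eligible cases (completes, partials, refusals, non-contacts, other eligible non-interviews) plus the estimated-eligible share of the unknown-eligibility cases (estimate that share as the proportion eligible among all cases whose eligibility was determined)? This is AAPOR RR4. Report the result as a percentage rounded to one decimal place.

54.6%

Numerator = 349 + 58 = 407
Known eligible = 349 + 58 + 110 + 121 + 15 = 653
e = 653 / (653 + 104) = 653 / 757 = 0.8626
Eligible share of unknowns = 0.8626 × 107 = 92.30
Denom = 653 + 92.30 = 745.30
RR4 = 407 / 745.30 = 0.5461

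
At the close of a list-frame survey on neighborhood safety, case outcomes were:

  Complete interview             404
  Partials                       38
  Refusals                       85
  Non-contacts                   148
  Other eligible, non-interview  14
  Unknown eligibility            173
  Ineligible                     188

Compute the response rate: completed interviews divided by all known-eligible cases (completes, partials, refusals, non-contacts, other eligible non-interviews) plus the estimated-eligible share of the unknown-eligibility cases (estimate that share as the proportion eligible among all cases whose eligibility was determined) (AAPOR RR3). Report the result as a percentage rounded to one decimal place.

49.0%

Top = 404
Eligible (known) = 404 + 38 + 85 + 148 + 14 = 689
e = 689 / (689 + 188) = 689 / 877 = 0.7856
Estimated eligible among unknowns = 0.7856 × 173 = 135.91
Denom = 689 + 135.91 = 824.91
RR3 = 404 / 824.91 = 0.4898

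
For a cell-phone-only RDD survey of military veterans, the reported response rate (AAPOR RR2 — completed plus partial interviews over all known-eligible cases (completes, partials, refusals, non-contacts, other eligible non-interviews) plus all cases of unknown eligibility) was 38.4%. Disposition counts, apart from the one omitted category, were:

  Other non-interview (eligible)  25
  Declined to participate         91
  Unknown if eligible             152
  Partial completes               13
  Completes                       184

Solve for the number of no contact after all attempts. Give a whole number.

48

Num → 184 + 13 = 197
RR2 = 197 / D = 0.384
D = 197 / 0.384 = 513.0
Other denominator terms total 465
no contact after all attempts = 513.0 − 465 ≈ 48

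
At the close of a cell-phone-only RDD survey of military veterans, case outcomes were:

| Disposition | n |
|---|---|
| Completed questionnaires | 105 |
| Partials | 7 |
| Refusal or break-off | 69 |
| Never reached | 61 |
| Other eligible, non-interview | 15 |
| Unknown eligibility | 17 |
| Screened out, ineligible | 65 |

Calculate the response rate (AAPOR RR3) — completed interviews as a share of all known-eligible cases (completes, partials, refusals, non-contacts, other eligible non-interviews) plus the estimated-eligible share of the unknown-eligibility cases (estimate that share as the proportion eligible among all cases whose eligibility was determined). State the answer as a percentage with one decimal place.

Num = 105
Eligible (known) = 105 + 7 + 69 + 61 + 15 = 257
e = 257 / (257 + 65) = 257 / 322 = 0.7981
e × U = 0.7981 × 17 = 13.57
Denominator = 257 + 13.57 = 270.57
RR3 = 105 / 270.57 = 0.3881

38.8%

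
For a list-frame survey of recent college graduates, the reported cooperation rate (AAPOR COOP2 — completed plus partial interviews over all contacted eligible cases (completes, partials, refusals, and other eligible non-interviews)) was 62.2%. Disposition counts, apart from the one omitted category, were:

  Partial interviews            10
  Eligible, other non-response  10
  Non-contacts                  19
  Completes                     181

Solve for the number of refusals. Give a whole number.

Top: 181 + 10 = 191
COOP2 = 191 / D = 0.622
D = 191 / 0.622 = 307.1
Rest of base = 201
refusals = 307.1 − 201 ≈ 106

106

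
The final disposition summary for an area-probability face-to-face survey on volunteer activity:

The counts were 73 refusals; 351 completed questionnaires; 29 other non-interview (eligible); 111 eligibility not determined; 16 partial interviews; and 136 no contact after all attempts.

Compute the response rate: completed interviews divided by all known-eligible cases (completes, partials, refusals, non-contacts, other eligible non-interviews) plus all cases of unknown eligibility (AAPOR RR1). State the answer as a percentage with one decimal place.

49.0%

Numerator = 351
Denom = 351 + 16 + 73 + 136 + 29 + 111 = 716
RR1 = 351 / 716 = 0.4902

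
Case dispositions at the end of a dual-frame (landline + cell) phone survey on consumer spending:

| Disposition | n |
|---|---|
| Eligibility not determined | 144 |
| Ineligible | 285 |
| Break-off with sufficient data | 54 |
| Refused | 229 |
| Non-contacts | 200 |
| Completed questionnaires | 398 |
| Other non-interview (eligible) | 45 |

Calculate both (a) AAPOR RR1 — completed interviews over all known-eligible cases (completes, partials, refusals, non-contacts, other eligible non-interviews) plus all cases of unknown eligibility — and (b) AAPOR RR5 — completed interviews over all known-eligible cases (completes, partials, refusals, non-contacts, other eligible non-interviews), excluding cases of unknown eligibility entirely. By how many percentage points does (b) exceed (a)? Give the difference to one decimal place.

Num = 398
Denominator = 398 + 54 + 229 + 200 + 45 + 144 = 1070
RR1 = 398 / 1070 = 0.3720
Denominator = 398 + 54 + 229 + 200 + 45 = 926
RR5 = 398 / 926 = 0.4298
Difference = 42.98 − 37.20 = 5.78 percentage points

5.8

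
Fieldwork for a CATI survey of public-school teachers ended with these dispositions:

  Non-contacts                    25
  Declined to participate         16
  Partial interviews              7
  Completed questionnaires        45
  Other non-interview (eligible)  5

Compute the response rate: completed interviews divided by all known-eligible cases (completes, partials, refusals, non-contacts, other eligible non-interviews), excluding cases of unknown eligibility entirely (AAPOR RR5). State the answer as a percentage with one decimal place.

Top = 45
Denominator = 45 + 7 + 16 + 25 + 5 = 98
RR5 = 45 / 98 = 0.4592

45.9%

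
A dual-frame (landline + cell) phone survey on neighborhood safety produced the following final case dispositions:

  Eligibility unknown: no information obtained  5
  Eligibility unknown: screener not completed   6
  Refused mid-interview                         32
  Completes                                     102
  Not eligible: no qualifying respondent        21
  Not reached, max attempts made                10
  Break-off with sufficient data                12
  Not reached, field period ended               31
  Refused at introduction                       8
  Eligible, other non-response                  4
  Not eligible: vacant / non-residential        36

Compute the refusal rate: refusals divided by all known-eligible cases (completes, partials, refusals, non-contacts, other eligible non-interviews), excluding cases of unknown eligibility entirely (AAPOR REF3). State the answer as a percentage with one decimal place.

Declined to participate = 8 + 32 = 40
No answer / not reached = 31 + 10 = 41
Undetermined eligibility = 6 + 5 = 11
Out of scope = 21 + 36 = 57
Num: 40
Denom: 102 + 12 + 40 + 41 + 4 = 199
REF3 = 40 / 199 = 0.2010

20.1%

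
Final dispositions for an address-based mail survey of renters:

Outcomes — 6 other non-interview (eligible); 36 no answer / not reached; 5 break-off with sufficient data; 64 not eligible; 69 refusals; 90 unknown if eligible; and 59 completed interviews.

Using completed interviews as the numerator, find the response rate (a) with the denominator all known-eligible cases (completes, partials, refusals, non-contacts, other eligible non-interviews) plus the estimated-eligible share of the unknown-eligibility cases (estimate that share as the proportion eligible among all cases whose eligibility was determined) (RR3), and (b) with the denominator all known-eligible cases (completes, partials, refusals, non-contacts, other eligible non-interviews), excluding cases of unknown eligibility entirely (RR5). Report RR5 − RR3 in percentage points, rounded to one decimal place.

Top → 59
Determined eligible → 59 + 5 + 69 + 36 + 6 = 175
e = 175 / (175 + 64) = 175 / 239 = 0.7322
Eligible share of unknowns → 0.7322 × 90 = 65.90
Denominator → 175 + 65.90 = 240.90
RR3 = 59 / 240.90 = 0.2449
Denominator → 59 + 5 + 69 + 36 + 6 = 175
RR5 = 59 / 175 = 0.3371
Difference = 33.71 − 24.49 = 9.22 percentage points

9.2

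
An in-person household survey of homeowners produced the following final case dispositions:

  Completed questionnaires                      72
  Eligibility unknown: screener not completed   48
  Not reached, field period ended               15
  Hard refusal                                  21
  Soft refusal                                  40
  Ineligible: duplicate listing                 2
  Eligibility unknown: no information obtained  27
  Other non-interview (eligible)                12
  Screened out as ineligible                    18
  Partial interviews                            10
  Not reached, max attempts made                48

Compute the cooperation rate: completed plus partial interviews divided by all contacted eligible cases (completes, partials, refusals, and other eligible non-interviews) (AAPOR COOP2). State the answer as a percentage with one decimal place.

52.9%

Refusal or break-off = 21 + 40 = 61
No contact after all attempts = 15 + 48 = 63
Unknown if eligible = 48 + 27 = 75
Not eligible = 18 + 2 = 20
Top = 72 + 10 = 82
Base = 72 + 10 + 61 + 12 = 155
COOP2 = 82 / 155 = 0.5290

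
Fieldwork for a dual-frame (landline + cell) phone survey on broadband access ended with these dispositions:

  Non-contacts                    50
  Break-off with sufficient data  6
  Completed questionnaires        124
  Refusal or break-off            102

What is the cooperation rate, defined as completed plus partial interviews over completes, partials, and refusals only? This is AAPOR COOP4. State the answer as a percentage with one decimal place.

56.0%

Num = 124 + 6 = 130
Base = 124 + 6 + 102 = 232
COOP4 = 130 / 232 = 0.5603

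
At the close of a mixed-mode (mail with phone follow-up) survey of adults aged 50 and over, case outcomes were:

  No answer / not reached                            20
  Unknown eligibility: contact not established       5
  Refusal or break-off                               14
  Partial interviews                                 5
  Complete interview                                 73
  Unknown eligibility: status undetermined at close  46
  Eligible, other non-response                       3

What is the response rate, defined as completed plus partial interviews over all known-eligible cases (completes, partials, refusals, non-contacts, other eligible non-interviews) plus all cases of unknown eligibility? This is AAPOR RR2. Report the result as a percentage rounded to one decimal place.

47.0%

Unknown if eligible = 5 + 46 = 51
Top = 73 + 5 = 78
Base = 73 + 5 + 14 + 20 + 3 + 51 = 166
RR2 = 78 / 166 = 0.4699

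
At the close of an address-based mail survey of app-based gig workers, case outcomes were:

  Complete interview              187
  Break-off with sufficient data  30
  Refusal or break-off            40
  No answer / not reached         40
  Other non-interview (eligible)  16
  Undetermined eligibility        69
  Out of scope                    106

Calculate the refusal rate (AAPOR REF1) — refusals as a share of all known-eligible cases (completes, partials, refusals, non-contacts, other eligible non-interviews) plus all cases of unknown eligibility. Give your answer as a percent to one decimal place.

Numerator → 40
Denom → 187 + 30 + 40 + 40 + 16 + 69 = 382
REF1 = 40 / 382 = 0.1047

10.5%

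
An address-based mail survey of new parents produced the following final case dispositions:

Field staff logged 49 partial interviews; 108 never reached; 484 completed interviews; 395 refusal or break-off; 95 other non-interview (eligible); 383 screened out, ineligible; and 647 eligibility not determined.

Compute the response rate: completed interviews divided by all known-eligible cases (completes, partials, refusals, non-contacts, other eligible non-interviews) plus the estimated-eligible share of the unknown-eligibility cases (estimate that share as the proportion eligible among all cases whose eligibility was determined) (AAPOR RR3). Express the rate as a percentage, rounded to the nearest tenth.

30.0%

Numerator = 484
Known eligible = 484 + 49 + 395 + 108 + 95 = 1131
e = 1131 / (1131 + 383) = 1131 / 1514 = 0.7470
e × U = 0.7470 × 647 = 483.31
Denom = 1131 + 483.31 = 1614.31
RR3 = 484 / 1614.31 = 0.2998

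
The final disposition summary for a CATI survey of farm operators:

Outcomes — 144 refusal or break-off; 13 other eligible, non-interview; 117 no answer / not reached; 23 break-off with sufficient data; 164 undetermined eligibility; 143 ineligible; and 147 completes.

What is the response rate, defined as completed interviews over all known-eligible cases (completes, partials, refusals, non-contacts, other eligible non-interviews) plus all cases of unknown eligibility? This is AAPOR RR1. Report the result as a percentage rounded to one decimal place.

Top = 147
Base = 147 + 23 + 144 + 117 + 13 + 164 = 608
RR1 = 147 / 608 = 0.2418

24.2%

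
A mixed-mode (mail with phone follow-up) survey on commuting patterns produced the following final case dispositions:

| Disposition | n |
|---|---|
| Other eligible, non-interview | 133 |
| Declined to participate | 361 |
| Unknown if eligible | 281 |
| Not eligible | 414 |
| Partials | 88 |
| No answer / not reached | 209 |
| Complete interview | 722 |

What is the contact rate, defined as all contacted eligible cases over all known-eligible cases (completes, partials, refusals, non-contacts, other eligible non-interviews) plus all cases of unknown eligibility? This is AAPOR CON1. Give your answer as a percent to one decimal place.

72.7%

Num → 722 + 88 + 361 + 133 = 1304
Denominator → 722 + 88 + 361 + 209 + 133 + 281 = 1794
CON1 = 1304 / 1794 = 0.7269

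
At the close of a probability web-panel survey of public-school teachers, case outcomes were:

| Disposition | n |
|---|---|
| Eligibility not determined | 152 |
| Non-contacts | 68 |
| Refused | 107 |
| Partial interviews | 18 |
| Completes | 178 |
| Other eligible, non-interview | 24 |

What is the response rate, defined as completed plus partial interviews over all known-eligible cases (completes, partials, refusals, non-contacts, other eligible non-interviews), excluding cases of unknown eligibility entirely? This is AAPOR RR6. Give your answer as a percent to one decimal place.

Numerator = 178 + 18 = 196
Denominator = 178 + 18 + 107 + 68 + 24 = 395
RR6 = 196 / 395 = 0.4962

49.6%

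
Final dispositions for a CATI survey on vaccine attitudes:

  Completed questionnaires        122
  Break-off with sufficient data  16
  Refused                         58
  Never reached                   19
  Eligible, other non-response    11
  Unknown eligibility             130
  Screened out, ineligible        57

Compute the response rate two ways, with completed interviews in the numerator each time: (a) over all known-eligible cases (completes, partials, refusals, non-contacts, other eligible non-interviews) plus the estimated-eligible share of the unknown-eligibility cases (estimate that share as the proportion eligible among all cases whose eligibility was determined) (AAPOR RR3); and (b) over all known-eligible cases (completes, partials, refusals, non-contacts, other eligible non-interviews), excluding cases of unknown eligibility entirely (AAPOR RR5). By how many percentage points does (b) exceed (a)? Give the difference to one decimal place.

Num = 122
Determined eligible = 122 + 16 + 58 + 19 + 11 = 226
e = 226 / (226 + 57) = 226 / 283 = 0.7986
Eligible share of unknowns = 0.7986 × 130 = 103.82
Base = 226 + 103.82 = 329.82
RR3 = 122 / 329.82 = 0.3699
Base = 122 + 16 + 58 + 19 + 11 = 226
RR5 = 122 / 226 = 0.5398
Difference = 53.98 − 36.99 = 16.99 percentage points

17.0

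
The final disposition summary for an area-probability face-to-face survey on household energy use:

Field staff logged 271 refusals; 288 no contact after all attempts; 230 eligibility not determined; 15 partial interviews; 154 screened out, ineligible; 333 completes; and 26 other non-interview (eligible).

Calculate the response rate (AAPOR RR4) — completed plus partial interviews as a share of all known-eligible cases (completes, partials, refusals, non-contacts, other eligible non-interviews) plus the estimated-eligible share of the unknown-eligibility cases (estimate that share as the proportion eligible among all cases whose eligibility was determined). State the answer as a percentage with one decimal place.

30.8%

Num = 333 + 15 = 348
Determined eligible = 333 + 15 + 271 + 288 + 26 = 933
e = 933 / (933 + 154) = 933 / 1087 = 0.8583
Eligible share of unknowns = 0.8583 × 230 = 197.41
Denominator = 933 + 197.41 = 1130.41
RR4 = 348 / 1130.41 = 0.3079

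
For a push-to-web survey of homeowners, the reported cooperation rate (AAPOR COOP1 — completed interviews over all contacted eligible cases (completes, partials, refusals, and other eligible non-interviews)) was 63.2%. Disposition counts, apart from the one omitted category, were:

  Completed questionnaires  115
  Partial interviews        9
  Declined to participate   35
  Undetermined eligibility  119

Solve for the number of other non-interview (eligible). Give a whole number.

COOP1 = 115 / D = 0.632
D = 115 / 0.632 = 182.0
Remaining denominator categories sum to 159
other non-interview (eligible) = 182.0 − 159 ≈ 23

23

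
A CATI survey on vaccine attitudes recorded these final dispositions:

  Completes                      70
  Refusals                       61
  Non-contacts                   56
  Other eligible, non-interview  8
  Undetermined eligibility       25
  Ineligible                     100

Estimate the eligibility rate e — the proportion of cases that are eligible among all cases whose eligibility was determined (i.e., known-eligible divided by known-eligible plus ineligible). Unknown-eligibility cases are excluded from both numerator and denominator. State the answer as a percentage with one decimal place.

Known eligible = 70 + 61 + 56 + 8 = 195
e = 195 / (195 + 100) = 195 / 295 = 0.6610

66.1%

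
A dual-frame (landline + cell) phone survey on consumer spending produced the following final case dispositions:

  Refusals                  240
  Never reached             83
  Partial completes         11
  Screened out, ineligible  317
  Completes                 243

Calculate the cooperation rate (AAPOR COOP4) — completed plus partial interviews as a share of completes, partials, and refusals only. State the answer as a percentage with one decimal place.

Numerator = 243 + 11 = 254
Denom = 243 + 11 + 240 = 494
COOP4 = 254 / 494 = 0.5142

51.4%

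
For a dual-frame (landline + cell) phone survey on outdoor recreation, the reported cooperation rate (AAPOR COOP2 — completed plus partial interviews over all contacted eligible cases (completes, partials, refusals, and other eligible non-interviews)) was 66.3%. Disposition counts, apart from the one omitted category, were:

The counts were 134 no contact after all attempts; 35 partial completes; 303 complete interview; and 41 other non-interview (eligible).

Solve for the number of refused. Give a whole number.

Numerator: 303 + 35 = 338
COOP2 = 338 / D = 0.663
D = 338 / 0.663 = 509.8
Other denominator terms total 379
refused = 509.8 − 379 ≈ 131

131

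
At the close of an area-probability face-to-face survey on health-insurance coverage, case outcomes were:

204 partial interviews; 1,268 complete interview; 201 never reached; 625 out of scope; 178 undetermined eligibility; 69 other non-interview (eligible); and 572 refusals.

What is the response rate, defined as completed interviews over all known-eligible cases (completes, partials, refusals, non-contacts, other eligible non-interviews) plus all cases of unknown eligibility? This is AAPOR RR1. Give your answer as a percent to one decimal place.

Num → 1268
Base → 1268 + 204 + 572 + 201 + 69 + 178 = 2492
RR1 = 1268 / 2492 = 0.5088

50.9%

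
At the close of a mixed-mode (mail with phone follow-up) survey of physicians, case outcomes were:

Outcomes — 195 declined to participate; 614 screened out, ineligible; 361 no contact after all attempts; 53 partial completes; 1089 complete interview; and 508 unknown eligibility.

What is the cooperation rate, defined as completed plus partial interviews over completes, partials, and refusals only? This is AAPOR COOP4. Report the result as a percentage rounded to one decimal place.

Numerator → 1089 + 53 = 1142
Denom → 1089 + 53 + 195 = 1337
COOP4 = 1142 / 1337 = 0.8542

85.4%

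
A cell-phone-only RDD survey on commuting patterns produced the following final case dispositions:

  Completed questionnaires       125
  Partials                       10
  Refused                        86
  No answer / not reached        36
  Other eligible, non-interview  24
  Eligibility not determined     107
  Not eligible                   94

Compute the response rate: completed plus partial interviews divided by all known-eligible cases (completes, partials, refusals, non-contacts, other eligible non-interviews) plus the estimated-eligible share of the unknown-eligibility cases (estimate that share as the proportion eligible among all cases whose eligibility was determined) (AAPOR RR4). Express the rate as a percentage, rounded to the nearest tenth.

37.4%

Numerator = 125 + 10 = 135
Determined eligible = 125 + 10 + 86 + 36 + 24 = 281
e = 281 / (281 + 94) = 281 / 375 = 0.7493
e × U = 0.7493 × 107 = 80.18
Denominator = 281 + 80.18 = 361.18
RR4 = 135 / 361.18 = 0.3738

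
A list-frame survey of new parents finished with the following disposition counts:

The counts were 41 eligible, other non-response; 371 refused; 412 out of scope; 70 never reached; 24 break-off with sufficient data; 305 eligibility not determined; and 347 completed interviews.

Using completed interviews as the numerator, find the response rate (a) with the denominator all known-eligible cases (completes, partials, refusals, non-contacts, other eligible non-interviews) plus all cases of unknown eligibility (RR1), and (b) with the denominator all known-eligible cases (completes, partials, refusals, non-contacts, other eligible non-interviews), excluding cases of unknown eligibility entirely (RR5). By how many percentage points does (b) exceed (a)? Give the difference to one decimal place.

Numerator: 347
Denom: 347 + 24 + 371 + 70 + 41 + 305 = 1158
RR1 = 347 / 1158 = 0.2997
Denom: 347 + 24 + 371 + 70 + 41 = 853
RR5 = 347 / 853 = 0.4068
Difference = 40.68 − 29.97 = 10.71 percentage points

10.7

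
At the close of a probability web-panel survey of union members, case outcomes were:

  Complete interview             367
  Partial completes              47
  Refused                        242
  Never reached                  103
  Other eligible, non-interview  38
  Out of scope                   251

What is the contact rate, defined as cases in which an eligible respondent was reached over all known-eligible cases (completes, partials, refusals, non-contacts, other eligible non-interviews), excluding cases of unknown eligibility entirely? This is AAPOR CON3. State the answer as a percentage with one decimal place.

87.1%

Top → 367 + 47 + 242 + 38 = 694
Denom → 367 + 47 + 242 + 103 + 38 = 797
CON3 = 694 / 797 = 0.8708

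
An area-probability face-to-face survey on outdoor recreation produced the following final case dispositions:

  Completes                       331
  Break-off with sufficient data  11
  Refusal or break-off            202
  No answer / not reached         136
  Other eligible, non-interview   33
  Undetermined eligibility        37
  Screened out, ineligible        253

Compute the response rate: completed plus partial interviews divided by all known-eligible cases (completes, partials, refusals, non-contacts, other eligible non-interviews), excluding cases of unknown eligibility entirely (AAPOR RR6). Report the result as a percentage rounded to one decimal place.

Num: 331 + 11 = 342
Denom: 331 + 11 + 202 + 136 + 33 = 713
RR6 = 342 / 713 = 0.4797

48.0%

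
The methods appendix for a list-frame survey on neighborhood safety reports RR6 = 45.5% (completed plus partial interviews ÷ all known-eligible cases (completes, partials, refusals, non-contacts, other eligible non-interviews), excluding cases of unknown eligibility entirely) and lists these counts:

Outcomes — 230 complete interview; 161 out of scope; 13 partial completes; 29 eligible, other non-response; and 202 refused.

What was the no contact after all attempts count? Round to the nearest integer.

60

Top: 230 + 13 = 243
RR6 = 243 / D = 0.455
D = 243 / 0.455 = 534.1
Other denominator terms total 474
no contact after all attempts = 534.1 − 474 ≈ 60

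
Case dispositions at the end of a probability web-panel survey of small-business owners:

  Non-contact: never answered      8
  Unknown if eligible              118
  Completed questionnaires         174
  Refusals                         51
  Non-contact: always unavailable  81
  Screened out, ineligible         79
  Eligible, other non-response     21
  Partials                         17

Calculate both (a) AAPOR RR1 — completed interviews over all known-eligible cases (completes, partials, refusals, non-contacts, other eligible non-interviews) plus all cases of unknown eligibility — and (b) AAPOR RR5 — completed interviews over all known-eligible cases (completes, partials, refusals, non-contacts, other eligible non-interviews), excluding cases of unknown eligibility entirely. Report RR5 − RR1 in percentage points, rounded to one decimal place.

12.4

Never reached = 8 + 81 = 89
Numerator = 174
Denominator = 174 + 17 + 51 + 89 + 21 + 118 = 470
RR1 = 174 / 470 = 0.3702
Denominator = 174 + 17 + 51 + 89 + 21 = 352
RR5 = 174 / 352 = 0.4943
Difference = 49.43 − 37.02 = 12.41 percentage points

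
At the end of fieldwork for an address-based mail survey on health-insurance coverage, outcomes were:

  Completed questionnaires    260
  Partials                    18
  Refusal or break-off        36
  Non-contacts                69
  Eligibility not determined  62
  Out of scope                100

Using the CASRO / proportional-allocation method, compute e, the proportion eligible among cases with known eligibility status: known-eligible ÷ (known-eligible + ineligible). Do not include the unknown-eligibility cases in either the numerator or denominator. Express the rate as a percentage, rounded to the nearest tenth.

Known eligible = 260 + 18 + 36 + 69 = 383
e = 383 / (383 + 100) = 383 / 483 = 0.7930

79.3%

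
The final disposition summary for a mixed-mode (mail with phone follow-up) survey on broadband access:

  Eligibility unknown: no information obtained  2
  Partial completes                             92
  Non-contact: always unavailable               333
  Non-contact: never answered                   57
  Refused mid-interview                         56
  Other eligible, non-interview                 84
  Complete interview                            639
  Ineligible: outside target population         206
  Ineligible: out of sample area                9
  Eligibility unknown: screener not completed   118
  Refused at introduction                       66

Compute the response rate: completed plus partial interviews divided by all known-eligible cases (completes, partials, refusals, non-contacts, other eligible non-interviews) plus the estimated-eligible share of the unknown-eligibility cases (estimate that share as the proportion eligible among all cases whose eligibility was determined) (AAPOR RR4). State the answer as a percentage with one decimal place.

51.1%

Refusals = 66 + 56 = 122
No contact after all attempts = 57 + 333 = 390
Eligibility not determined = 118 + 2 = 120
Screened out, ineligible = 206 + 9 = 215
Top = 639 + 92 = 731
Determined eligible = 639 + 92 + 122 + 390 + 84 = 1327
e = 1327 / (1327 + 215) = 1327 / 1542 = 0.8606
e × U = 0.8606 × 120 = 103.27
Denom = 1327 + 103.27 = 1430.27
RR4 = 731 / 1430.27 = 0.5111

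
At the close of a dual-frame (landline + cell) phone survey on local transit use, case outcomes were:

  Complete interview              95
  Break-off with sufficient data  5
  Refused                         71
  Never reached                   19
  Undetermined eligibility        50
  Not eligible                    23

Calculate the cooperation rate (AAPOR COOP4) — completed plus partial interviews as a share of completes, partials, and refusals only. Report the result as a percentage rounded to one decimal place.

58.5%

Num: 95 + 5 = 100
Denominator: 95 + 5 + 71 = 171
COOP4 = 100 / 171 = 0.5848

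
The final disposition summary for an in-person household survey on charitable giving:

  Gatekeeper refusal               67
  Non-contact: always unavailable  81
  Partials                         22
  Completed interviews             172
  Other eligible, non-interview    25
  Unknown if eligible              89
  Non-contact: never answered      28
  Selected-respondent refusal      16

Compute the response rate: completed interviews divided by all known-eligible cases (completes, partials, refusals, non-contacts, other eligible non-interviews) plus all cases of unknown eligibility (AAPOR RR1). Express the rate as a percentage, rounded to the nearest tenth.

34.4%

Refusal or break-off = 67 + 16 = 83
No answer / not reached = 28 + 81 = 109
Top = 172
Denom = 172 + 22 + 83 + 109 + 25 + 89 = 500
RR1 = 172 / 500 = 0.3440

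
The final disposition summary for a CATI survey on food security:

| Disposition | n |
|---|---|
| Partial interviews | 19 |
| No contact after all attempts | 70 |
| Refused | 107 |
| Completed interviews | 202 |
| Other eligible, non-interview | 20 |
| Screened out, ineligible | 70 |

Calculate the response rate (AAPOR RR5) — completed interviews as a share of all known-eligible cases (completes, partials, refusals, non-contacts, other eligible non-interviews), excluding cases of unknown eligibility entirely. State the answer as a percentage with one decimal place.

48.3%

Numerator → 202
Denominator → 202 + 19 + 107 + 70 + 20 = 418
RR5 = 202 / 418 = 0.4833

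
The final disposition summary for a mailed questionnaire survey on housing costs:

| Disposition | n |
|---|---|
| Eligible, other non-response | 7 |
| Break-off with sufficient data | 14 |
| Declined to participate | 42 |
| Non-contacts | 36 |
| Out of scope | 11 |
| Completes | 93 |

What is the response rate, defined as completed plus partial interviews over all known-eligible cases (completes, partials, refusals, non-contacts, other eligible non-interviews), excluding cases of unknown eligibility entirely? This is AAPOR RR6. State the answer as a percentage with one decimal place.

Num: 93 + 14 = 107
Base: 93 + 14 + 42 + 36 + 7 = 192
RR6 = 107 / 192 = 0.5573

55.7%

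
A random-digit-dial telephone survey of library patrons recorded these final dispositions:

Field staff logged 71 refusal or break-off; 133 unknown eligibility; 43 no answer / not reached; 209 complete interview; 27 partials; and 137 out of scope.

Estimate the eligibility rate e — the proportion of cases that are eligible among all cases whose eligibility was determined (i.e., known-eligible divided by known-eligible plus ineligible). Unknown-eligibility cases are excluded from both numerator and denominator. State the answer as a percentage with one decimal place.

71.9%

Determined eligible: 209 + 27 + 71 + 43 = 350
e = 350 / (350 + 137) = 350 / 487 = 0.7187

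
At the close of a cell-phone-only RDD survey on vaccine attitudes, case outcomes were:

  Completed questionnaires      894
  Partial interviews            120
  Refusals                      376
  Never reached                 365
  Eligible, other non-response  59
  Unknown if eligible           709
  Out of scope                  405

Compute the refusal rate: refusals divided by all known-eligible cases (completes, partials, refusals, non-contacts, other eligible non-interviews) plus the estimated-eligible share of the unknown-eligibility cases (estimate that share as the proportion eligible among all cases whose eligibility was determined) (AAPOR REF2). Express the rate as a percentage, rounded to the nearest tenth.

Top → 376
Known eligible → 894 + 120 + 376 + 365 + 59 = 1814
e = 1814 / (1814 + 405) = 1814 / 2219 = 0.8175
Eligible share of unknowns → 0.8175 × 709 = 579.61
Denom → 1814 + 579.61 = 2393.61
REF2 = 376 / 2393.61 = 0.1571

15.7%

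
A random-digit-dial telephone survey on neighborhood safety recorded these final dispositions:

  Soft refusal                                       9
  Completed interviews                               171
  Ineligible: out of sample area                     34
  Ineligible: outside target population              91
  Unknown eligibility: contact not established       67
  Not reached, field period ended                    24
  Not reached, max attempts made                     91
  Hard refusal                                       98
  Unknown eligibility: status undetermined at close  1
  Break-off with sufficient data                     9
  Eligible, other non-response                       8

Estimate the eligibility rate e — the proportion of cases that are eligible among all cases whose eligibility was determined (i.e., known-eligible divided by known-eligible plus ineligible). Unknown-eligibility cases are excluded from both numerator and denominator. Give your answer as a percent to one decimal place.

Refusals = 98 + 9 = 107
Non-contacts = 24 + 91 = 115
Unknown eligibility = 67 + 1 = 68
Ineligible = 91 + 34 = 125
Eligible (known): 171 + 9 + 107 + 115 + 8 = 410
e = 410 / (410 + 125) = 410 / 535 = 0.7664

76.6%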